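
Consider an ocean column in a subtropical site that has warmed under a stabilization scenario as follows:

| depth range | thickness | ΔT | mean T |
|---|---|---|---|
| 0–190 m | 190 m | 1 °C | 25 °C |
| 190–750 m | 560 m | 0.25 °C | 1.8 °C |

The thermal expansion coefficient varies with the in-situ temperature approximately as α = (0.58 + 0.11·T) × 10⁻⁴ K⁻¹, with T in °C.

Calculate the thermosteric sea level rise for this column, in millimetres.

Layer 1: α = (0.58 + 0.11×25)×10⁻⁴ = 3.33×10⁻⁴ K⁻¹
Layer 2: α = (0.58 + 0.11×1.8)×10⁻⁴ = 0.778×10⁻⁴ K⁻¹
1 × 190 × 3.33×10⁻⁴ = 0.06327 m
Layer 2: 0.25 × 560 × 0.778×10⁻⁴ = 0.010892 m
Δh = 0.06327 + 0.010892 = 0.074162 m ≈ 74.2 mm

Δh = 74.2 mm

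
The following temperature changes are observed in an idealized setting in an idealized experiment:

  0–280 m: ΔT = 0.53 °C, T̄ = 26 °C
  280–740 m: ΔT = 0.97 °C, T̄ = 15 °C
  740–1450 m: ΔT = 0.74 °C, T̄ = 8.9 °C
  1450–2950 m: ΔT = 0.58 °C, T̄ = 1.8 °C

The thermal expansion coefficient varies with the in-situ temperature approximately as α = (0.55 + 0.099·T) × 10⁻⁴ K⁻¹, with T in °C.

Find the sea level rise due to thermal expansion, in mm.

276 mm

Layer 1: α = (0.55 + 0.099×26)×10⁻⁴ = 3.124×10⁻⁴ K⁻¹
Layer 2: α = (0.55 + 0.099×15)×10⁻⁴ = 2.035×10⁻⁴ K⁻¹
Layer 3: α = (0.55 + 0.099×8.9)×10⁻⁴ = 1.4311×10⁻⁴ K⁻¹
Layer 4: α = (0.55 + 0.099×1.8)×10⁻⁴ = 0.7282×10⁻⁴ K⁻¹
Layer 1: 0.53 × 3.124×10⁻⁴ × 280 = 0.04636016 m
460 × 2.035×10⁻⁴ × 0.97 = 0.0908017 m
710 × 1.4311×10⁻⁴ × 0.74 = 0.075189994 m
1450–2950 m: 0.7282×10⁻⁴ × 1500 × 0.58 = 0.0633534 m
Δh = 0.04636016 + 0.0908017 + 0.075189994 + 0.0633534 = 0.275705254 m ≈ 276 mm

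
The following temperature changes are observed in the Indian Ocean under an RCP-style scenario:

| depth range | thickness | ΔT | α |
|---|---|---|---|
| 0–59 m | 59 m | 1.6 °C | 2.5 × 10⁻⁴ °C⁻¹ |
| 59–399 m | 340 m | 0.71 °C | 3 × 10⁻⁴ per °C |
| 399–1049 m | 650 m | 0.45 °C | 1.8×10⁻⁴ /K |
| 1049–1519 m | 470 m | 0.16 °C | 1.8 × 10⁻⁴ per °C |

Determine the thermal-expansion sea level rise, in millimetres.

162 mm of thermosteric rise

Layer 1: 59 × 2.5×10⁻⁴ × 1.6 = 0.02360 m
340 × 0.71 × 3×10⁻⁴ = 0.07242 m
399–1049 m: 0.45 × 650 × 1.8×10⁻⁴ = 0.05265 m
1049–1519 m: 0.16 × 1.8×10⁻⁴ × 470 = 0.013536 m
Δh = 0.02360 + 0.07242 + 0.05265 + 0.013536 = 0.162206 m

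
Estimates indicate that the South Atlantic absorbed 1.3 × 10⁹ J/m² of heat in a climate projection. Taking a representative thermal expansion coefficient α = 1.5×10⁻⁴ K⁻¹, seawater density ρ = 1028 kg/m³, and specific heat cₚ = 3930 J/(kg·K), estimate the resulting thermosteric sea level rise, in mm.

Δh = αQ/(ρcₚ) = 1.5×10⁻⁴ × 1.3×10⁹ / (1028 × 3930) ≈ 0.048267 m

about 48.3 mm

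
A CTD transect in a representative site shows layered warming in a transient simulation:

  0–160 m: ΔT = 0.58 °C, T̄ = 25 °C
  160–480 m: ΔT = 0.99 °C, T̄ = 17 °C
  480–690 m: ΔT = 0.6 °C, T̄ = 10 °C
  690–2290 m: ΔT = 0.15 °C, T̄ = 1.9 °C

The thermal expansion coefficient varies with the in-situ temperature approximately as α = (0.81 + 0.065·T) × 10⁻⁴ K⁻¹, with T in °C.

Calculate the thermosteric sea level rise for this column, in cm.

Layer 1: α = (0.81 + 0.065×25)×10⁻⁴ = 2.435×10⁻⁴ K⁻¹
Layer 2: α = (0.81 + 0.065×17)×10⁻⁴ = 1.915×10⁻⁴ K⁻¹
Layer 3: α = (0.81 + 0.065×10)×10⁻⁴ = 1.46×10⁻⁴ K⁻¹
Layer 4: α = (0.81 + 0.065×1.9)×10⁻⁴ = 0.9335×10⁻⁴ K⁻¹
0–160 m: 160 × 2.435×10⁻⁴ × 0.58 = 0.0225968 m
Layer 2: 0.99 × 1.915×10⁻⁴ × 320 = 0.0606672 m
480–690 m: 0.6 × 1.46×10⁻⁴ × 210 = 0.018396 m
Layer 4: 0.9335×10⁻⁴ × 0.15 × 1600 = 0.022404 m
Δh = 0.0225968 + 0.0606672 + 0.018396 + 0.022404 = 0.124064 m

12 cm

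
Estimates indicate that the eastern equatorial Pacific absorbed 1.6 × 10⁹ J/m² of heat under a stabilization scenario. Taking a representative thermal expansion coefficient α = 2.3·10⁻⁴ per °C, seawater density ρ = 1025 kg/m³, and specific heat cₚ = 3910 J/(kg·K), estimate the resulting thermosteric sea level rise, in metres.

Δh = αQ/(ρcₚ) = 2.3×10⁻⁴ × 1.6×10⁹ / (1025 × 3910) ≈ 0.091822 m

Δh = 0.0918 m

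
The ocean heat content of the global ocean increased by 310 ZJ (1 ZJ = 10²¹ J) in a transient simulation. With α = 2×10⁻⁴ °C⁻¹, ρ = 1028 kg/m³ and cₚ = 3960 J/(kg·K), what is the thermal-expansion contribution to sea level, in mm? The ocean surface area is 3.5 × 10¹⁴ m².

Δh = 43.5 mm

Per unit area: Q = 310×10²¹ / (3.5×10¹⁴) ≈ 8.857×10⁸ J/m²
Δh = αQ/(ρcₚ) = 2×10⁻⁴ × 8.857×10⁸ / (1028 × 3960) ≈ 0.043514 m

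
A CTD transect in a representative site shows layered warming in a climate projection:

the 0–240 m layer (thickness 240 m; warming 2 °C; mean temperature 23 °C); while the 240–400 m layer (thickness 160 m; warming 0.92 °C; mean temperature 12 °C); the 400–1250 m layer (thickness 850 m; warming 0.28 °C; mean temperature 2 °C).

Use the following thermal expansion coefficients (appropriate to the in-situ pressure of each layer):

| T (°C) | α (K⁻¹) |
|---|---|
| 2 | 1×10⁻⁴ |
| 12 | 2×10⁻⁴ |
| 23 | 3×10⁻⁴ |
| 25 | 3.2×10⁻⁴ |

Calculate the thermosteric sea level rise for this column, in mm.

Layer 1 at 23 °C → α = 3×10⁻⁴ K⁻¹
Layer 2 at 12 °C → α = 2×10⁻⁴ K⁻¹
Layer 3 at 2 °C → α = 1×10⁻⁴ K⁻¹
Layer 1: 240 × 2 × 3×10⁻⁴ = 0.14400 m
Layer 2: 160 × 2×10⁻⁴ × 0.92 = 0.02944 m
Layer 3: 0.28 × 850 × 1×10⁻⁴ = 0.02380 m
Δh = 0.14400 + 0.02944 + 0.02380 = 0.19724 m

Δh ≈ 197 mm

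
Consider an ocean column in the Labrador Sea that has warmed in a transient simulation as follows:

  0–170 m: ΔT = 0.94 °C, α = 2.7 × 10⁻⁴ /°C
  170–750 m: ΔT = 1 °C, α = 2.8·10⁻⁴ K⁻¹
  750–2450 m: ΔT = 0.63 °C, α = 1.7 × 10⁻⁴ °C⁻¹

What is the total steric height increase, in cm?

170 × 2.7×10⁻⁴ × 0.94 = 0.043146 m
170–750 m: 1 × 580 × 2.8×10⁻⁴ = 0.16240 m
Layer 3: 1700 × 1.7×10⁻⁴ × 0.63 = 0.18207 m
Δh = 0.043146 + 0.16240 + 0.18207 = 0.387616 m

Δh = 38.8 cm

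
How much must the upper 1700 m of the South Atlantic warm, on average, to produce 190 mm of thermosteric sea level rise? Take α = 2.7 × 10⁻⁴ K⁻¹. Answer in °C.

ΔT = Δh/(αH) = 0.19 / (2.7×10⁻⁴ × 1700) ≈ 0.4139 °C

0.414 °C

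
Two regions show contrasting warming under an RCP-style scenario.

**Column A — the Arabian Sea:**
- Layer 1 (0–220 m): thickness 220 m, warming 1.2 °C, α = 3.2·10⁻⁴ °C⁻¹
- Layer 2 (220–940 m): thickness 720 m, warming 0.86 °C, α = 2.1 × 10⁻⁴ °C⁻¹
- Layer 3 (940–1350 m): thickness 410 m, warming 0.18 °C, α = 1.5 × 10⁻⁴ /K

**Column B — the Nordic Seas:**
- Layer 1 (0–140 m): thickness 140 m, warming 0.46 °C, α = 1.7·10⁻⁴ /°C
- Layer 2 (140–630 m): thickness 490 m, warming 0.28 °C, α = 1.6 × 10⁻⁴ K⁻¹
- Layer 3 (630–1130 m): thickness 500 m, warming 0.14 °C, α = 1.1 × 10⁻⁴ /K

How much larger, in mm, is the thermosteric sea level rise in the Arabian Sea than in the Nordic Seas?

Δh_A − Δh_B ≈ 180 mm

A Layer 1: 3.2×10⁻⁴ × 1.2 × 220 = 0.08448 m
A 2.1×10⁻⁴ × 0.86 × 720 = 0.130032 m
A Layer 3: 410 × 0.18 × 1.5×10⁻⁴ = 0.01107 m
A total: 0.225582 m
B 140 × 0.46 × 1.7×10⁻⁴ = 0.010948 m
B 140–630 m: 1.6×10⁻⁴ × 0.28 × 490 = 0.021952 m
B 630–1130 m: 500 × 0.14 × 1.1×10⁻⁴ = 0.00770 m
B total: 0.04060 m
Difference: 0.225582 − 0.04060 = 0.184982 m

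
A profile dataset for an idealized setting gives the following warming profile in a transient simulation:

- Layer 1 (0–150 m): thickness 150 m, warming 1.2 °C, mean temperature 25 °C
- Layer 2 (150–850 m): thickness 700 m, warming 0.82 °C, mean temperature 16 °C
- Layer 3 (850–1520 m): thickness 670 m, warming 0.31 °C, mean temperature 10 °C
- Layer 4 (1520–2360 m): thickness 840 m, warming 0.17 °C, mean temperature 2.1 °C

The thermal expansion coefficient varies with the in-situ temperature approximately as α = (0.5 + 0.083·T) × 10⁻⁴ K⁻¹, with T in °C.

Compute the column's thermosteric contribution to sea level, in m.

Δh ≈ 0.19 m

Layer 1: α = (0.5 + 0.083×25)×10⁻⁴ = 2.575×10⁻⁴ K⁻¹
Layer 2: α = (0.5 + 0.083×16)×10⁻⁴ = 1.828×10⁻⁴ K⁻¹
Layer 3: α = (0.5 + 0.083×10)×10⁻⁴ = 1.33×10⁻⁴ K⁻¹
Layer 4: α = (0.5 + 0.083×2.1)×10⁻⁴ = 0.6743×10⁻⁴ K⁻¹
2.575×10⁻⁴ × 150 × 1.2 = 0.04635 m
150–850 m: 700 × 1.828×10⁻⁴ × 0.82 = 0.1049272 m
0.31 × 670 × 1.33×10⁻⁴ = 0.0276241 m
840 × 0.17 × 0.6743×10⁻⁴ = 0.009629004 m
Δh = 0.04635 + 0.1049272 + 0.0276241 + 0.009629004 = 0.188530304 m ≈ 0.19 m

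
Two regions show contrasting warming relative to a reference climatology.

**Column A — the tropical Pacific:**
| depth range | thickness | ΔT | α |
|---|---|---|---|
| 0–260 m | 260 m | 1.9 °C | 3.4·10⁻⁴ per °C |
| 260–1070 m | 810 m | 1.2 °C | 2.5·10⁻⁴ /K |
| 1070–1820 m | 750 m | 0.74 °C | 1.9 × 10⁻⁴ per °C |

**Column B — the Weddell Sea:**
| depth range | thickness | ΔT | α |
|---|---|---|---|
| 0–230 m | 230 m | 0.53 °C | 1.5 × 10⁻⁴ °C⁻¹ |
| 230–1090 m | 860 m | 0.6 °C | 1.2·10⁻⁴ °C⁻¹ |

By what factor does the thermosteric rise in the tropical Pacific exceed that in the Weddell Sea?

≈ 6.44×

A 260 × 1.9 × 3.4×10⁻⁴ = 0.16796 m
A 260–1070 m: 1.2 × 810 × 2.5×10⁻⁴ = 0.24300 m
A 1070–1820 m: 1.9×10⁻⁴ × 750 × 0.74 = 0.10545 m
A total: 0.51641 m
B 0–230 m: 1.5×10⁻⁴ × 230 × 0.53 = 0.018285 m
B Layer 2: 1.2×10⁻⁴ × 860 × 0.6 = 0.06192 m
B total: 0.080205 m
Ratio: 0.51641 / 0.080205 ≈ 6.439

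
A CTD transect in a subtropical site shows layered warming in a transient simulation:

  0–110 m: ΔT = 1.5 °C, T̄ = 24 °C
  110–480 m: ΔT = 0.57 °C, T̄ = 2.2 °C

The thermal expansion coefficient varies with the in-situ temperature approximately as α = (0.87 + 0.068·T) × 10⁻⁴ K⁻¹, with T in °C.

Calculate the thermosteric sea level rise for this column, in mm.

Layer 1: α = (0.87 + 0.068×24)×10⁻⁴ = 2.502×10⁻⁴ K⁻¹
Layer 2: α = (0.87 + 0.068×2.2)×10⁻⁴ = 1.0196×10⁻⁴ K⁻¹
0–110 m: 2.502×10⁻⁴ × 110 × 1.5 = 0.041283 m
Layer 2: 1.0196×10⁻⁴ × 0.57 × 370 = 0.021503364 m
Δh = 0.041283 + 0.021503364 = 0.062786364 m

62.8 mm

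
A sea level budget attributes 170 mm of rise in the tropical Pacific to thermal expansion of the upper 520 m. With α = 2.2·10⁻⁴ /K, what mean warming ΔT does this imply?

ΔT = Δh/(αH) = 0.17 / (2.2×10⁻⁴ × 520) ≈ 1.486 K

ΔT ≈ 1.49 K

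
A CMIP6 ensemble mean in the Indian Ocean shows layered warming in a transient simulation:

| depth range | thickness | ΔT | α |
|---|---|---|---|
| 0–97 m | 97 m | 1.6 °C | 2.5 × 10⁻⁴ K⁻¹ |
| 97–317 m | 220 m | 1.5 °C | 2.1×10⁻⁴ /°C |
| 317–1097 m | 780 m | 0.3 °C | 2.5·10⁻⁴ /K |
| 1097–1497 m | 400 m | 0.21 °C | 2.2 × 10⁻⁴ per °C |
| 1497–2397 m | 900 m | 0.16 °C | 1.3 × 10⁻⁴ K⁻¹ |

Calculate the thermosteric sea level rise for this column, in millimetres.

204 mm of thermosteric rise

Layer 1: 97 × 2.5×10⁻⁴ × 1.6 = 0.03880 m
1.5 × 220 × 2.1×10⁻⁴ = 0.06930 m
780 × 2.5×10⁻⁴ × 0.3 = 0.05850 m
Layer 4: 0.21 × 2.2×10⁻⁴ × 400 = 0.01848 m
1497–2397 m: 900 × 1.3×10⁻⁴ × 0.16 = 0.01872 m
Δh = 0.03880 + 0.06930 + 0.05850 + 0.01848 + 0.01872 = 0.20380 m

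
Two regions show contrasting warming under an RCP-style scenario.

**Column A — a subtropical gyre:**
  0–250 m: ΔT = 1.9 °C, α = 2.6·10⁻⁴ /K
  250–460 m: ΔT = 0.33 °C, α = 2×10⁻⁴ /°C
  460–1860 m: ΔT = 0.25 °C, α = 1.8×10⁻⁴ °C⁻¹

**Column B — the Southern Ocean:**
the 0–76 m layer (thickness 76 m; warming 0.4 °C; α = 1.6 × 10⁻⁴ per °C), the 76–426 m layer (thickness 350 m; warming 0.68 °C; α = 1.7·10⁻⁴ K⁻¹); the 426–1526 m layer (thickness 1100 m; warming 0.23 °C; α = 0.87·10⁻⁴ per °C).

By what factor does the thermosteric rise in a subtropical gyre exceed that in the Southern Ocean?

A 0–250 m: 1.9 × 250 × 2.6×10⁻⁴ = 0.12350 m
A 0.33 × 2×10⁻⁴ × 210 = 0.01386 m
A Layer 3: 0.25 × 1400 × 1.8×10⁻⁴ = 0.06300 m
A total: 0.20036 m
B 0–76 m: 0.4 × 1.6×10⁻⁴ × 76 = 0.004864 m
B 350 × 0.68 × 1.7×10⁻⁴ = 0.04046 m
B 0.23 × 0.87×10⁻⁴ × 1100 = 0.022011 m
B total: 0.067335 m
Ratio: 0.20036 / 0.067335 ≈ 2.976

≈ 2.98×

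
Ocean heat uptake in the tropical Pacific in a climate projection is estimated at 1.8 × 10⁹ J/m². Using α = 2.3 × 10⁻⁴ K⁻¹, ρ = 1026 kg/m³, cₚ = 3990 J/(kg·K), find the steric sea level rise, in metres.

Δh = αQ/(ρcₚ) = 2.3×10⁻⁴ × 1.8×10⁹ / (1026 × 3990) ≈ 0.10113 m

0.10 m of thermosteric rise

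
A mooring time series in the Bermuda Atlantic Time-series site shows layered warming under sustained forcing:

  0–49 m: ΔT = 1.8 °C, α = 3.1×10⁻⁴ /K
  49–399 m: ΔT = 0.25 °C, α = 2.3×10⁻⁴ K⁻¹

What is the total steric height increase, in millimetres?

49 × 3.1×10⁻⁴ × 1.8 = 0.027342 m
49–399 m: 0.25 × 2.3×10⁻⁴ × 350 = 0.020125 m
Δh = 0.027342 + 0.020125 = 0.047467 m

47 mm of thermosteric rise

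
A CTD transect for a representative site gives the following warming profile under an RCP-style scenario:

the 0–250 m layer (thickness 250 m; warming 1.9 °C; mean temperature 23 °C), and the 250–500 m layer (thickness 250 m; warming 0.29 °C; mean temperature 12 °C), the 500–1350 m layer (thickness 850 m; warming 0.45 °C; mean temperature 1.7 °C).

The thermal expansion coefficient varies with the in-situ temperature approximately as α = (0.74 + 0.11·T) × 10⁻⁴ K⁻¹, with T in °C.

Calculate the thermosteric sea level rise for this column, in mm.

206 mm

Layer 1: α = (0.74 + 0.11×23)×10⁻⁴ = 3.27×10⁻⁴ K⁻¹
Layer 2: α = (0.74 + 0.11×12)×10⁻⁴ = 2.06×10⁻⁴ K⁻¹
Layer 3: α = (0.74 + 0.11×1.7)×10⁻⁴ = 0.927×10⁻⁴ K⁻¹
Layer 1: 250 × 3.27×10⁻⁴ × 1.9 = 0.155325 m
Layer 2: 2.06×10⁻⁴ × 250 × 0.29 = 0.014935 m
Layer 3: 0.45 × 850 × 0.927×10⁻⁴ = 0.03545775 m
Δh = 0.155325 + 0.014935 + 0.03545775 = 0.20571775 m ≈ 206 mm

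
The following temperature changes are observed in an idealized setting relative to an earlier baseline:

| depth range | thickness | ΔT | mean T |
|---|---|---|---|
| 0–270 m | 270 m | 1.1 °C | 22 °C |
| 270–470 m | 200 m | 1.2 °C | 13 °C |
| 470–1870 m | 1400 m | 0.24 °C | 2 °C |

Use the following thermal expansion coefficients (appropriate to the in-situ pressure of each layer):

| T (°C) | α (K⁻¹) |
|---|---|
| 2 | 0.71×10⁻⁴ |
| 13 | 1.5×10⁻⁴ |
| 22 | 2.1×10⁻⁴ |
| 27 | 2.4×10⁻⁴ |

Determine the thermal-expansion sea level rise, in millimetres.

Layer 1 at 22 °C → α = 2.1×10⁻⁴ K⁻¹
Layer 2 at 13 °C → α = 1.5×10⁻⁴ K⁻¹
Layer 3 at 2 °C → α = 0.71×10⁻⁴ K⁻¹
Layer 1: 2.1×10⁻⁴ × 270 × 1.1 = 0.06237 m
Layer 2: 1.5×10⁻⁴ × 1.2 × 200 = 0.03600 m
470–1870 m: 0.71×10⁻⁴ × 0.24 × 1400 = 0.023856 m
Δh = 0.06237 + 0.03600 + 0.023856 = 0.122226 m

Δh = 122 mm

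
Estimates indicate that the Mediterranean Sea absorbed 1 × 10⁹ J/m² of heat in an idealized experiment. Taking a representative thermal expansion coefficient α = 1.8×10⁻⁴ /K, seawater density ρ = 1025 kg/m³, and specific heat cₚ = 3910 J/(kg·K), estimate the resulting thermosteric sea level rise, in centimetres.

Δh ≈ 4.49 cm

Δh = αQ/(ρcₚ) = 1.8×10⁻⁴ × 1×10⁹ / (1025 × 3910) ≈ 0.044913 m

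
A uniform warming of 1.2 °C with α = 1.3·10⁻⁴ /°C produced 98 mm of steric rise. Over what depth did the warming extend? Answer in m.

about 628 m

H = Δh/(αΔT) = 0.098 / (1.3×10⁻⁴ × 1.2) ≈ 628.2 m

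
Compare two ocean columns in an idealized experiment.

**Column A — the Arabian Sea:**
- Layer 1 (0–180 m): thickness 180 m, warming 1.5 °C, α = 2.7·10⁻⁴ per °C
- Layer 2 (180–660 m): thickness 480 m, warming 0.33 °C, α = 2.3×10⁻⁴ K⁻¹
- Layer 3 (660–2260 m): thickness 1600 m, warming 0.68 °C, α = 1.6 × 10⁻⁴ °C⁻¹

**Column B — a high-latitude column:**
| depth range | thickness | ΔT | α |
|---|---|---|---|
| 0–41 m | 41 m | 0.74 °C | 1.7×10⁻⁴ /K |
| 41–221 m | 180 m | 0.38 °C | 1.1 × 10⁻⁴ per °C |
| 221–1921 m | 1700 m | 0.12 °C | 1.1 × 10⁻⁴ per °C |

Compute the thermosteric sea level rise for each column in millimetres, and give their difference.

A Layer 1: 1.5 × 180 × 2.7×10⁻⁴ = 0.07290 m
A 480 × 0.33 × 2.3×10⁻⁴ = 0.036432 m
A 660–2260 m: 1.6×10⁻⁴ × 0.68 × 1600 = 0.17408 m
A total: 0.283412 m
B Layer 1: 41 × 1.7×10⁻⁴ × 0.74 = 0.0051578 m
B Layer 2: 180 × 1.1×10⁻⁴ × 0.38 = 0.007524 m
B 221–1921 m: 0.12 × 1.1×10⁻⁴ × 1700 = 0.02244 m
B total: 0.0351218 m
Difference: 0.283412 − 0.0351218 = 0.2482902 m

Δh_A ≈ 283 mm, Δh_B ≈ 35.1 mm; difference ≈ 248 mm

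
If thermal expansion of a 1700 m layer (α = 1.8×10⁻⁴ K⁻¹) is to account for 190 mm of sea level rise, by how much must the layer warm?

0.621 °C

ΔT = Δh/(αH) = 0.19 / (1.8×10⁻⁴ × 1700) ≈ 0.6209 °C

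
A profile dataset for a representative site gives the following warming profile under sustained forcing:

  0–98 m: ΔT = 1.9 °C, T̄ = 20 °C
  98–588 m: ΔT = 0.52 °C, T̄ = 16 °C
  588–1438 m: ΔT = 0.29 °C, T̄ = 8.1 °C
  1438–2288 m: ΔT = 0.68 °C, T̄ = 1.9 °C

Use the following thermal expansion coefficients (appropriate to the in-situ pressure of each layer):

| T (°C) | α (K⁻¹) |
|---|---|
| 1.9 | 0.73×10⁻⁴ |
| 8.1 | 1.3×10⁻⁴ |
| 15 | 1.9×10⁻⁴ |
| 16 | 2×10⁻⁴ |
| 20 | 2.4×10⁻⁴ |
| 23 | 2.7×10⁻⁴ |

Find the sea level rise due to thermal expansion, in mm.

Layer 1 at 20 °C → α = 2.4×10⁻⁴ K⁻¹
Layer 2 at 16 °C → α = 2×10⁻⁴ K⁻¹
Layer 3 at 8.1 °C → α = 1.3×10⁻⁴ K⁻¹
Layer 4 at 1.9 °C → α = 0.73×10⁻⁴ K⁻¹
Layer 1: 98 × 2.4×10⁻⁴ × 1.9 = 0.044688 m
Layer 2: 490 × 2×10⁻⁴ × 0.52 = 0.05096 m
Layer 3: 850 × 1.3×10⁻⁴ × 0.29 = 0.032045 m
Layer 4: 850 × 0.68 × 0.73×10⁻⁴ = 0.042194 m
Δh = 0.044688 + 0.05096 + 0.032045 + 0.042194 = 0.169887 m

170 mm of thermosteric rise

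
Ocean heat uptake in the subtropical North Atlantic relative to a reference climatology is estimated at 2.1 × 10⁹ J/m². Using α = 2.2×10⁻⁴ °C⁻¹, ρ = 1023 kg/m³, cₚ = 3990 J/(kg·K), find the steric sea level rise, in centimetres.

Δh = αQ/(ρcₚ) = 2.2×10⁻⁴ × 2.1×10⁹ / (1023 × 3990) ≈ 0.11319 m

11.3 cm of thermosteric rise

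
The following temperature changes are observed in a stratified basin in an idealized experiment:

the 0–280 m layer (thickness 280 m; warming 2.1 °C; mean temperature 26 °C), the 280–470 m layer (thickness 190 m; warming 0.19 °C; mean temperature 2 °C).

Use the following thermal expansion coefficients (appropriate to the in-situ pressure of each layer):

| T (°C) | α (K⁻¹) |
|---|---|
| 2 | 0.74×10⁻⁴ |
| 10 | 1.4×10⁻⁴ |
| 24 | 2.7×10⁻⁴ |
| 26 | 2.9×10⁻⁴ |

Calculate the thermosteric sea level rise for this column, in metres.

0.17 m

Layer 1 at 26 °C → α = 2.9×10⁻⁴ K⁻¹
Layer 2 at 2 °C → α = 0.74×10⁻⁴ K⁻¹
2.1 × 280 × 2.9×10⁻⁴ = 0.17052 m
0.19 × 190 × 0.74×10⁻⁴ = 0.0026714 m
Δh = 0.17052 + 0.0026714 = 0.1731914 m ≈ 0.17 m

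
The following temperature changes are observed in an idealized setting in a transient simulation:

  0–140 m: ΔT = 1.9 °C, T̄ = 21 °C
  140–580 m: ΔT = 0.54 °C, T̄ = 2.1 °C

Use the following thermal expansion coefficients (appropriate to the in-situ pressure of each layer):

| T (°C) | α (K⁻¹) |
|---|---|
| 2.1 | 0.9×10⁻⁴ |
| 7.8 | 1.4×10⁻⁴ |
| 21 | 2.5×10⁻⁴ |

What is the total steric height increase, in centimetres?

8.8 cm of thermosteric rise

Layer 1 at 21 °C → α = 2.5×10⁻⁴ K⁻¹
Layer 2 at 2.1 °C → α = 0.9×10⁻⁴ K⁻¹
0–140 m: 140 × 2.5×10⁻⁴ × 1.9 = 0.06650 m
Layer 2: 0.54 × 0.9×10⁻⁴ × 440 = 0.021384 m
Δh = 0.06650 + 0.021384 = 0.087884 m ≈ 8.8 cm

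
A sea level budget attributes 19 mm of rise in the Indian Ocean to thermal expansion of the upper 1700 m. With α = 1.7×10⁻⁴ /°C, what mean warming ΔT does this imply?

ΔT = Δh/(αH) = 0.019 / (1.7×10⁻⁴ × 1700) ≈ 0.06574 °C

ΔT ≈ 0.0657 °C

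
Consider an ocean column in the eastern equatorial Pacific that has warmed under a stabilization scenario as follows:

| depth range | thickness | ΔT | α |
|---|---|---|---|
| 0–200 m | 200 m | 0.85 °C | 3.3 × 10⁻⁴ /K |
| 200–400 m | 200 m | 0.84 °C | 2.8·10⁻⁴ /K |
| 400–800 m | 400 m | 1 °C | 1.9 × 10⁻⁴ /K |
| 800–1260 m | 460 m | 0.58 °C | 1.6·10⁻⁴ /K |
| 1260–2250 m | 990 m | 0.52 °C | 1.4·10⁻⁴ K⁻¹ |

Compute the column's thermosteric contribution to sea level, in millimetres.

3.3×10⁻⁴ × 200 × 0.85 = 0.05610 m
Layer 2: 0.84 × 200 × 2.8×10⁻⁴ = 0.04704 m
Layer 3: 1 × 400 × 1.9×10⁻⁴ = 0.07600 m
Layer 4: 460 × 0.58 × 1.6×10⁻⁴ = 0.042688 m
990 × 1.4×10⁻⁴ × 0.52 = 0.072072 m
Δh = 0.05610 + 0.04704 + 0.07600 + 0.042688 + 0.072072 = 0.29390 m ≈ 294 mm

about 294 mm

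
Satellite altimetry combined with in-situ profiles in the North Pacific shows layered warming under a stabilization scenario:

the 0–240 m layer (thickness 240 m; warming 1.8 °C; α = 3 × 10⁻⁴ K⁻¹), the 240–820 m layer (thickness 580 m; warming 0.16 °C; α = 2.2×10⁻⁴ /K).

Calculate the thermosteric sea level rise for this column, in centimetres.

Layer 1: 1.8 × 240 × 3×10⁻⁴ = 0.12960 m
240–820 m: 2.2×10⁻⁴ × 0.16 × 580 = 0.020416 m
Δh = 0.12960 + 0.020416 = 0.150016 m ≈ 15.0 cm

about 15.0 cm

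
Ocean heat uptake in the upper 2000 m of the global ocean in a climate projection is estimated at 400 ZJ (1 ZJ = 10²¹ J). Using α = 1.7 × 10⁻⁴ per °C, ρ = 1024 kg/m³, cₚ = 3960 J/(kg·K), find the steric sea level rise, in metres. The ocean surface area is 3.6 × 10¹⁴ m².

0.0466 m of thermosteric rise

Per unit area: Q = 400×10²¹ / (3.6×10¹⁴) ≈ 1.111×10⁹ J/m²
Δh = αQ/(ρcₚ) = 1.7×10⁻⁴ × 1.111×10⁹ / (1024 × 3960) ≈ 0.046577 m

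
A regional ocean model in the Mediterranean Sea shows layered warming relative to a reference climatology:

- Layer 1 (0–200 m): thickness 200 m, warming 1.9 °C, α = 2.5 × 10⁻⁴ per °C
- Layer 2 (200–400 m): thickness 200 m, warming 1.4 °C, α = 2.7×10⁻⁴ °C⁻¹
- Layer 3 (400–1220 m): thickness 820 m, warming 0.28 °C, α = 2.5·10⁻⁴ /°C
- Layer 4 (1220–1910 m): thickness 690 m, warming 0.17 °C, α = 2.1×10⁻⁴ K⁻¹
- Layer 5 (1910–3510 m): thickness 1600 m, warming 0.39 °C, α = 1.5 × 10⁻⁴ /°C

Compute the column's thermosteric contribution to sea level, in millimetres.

346 mm

Layer 1: 2.5×10⁻⁴ × 1.9 × 200 = 0.09500 m
1.4 × 200 × 2.7×10⁻⁴ = 0.07560 m
Layer 3: 820 × 0.28 × 2.5×10⁻⁴ = 0.05740 m
1220–1910 m: 690 × 2.1×10⁻⁴ × 0.17 = 0.024633 m
1910–3510 m: 1.5×10⁻⁴ × 1600 × 0.39 = 0.09360 m
Δh = 0.09500 + 0.07560 + 0.05740 + 0.024633 + 0.09360 = 0.346233 m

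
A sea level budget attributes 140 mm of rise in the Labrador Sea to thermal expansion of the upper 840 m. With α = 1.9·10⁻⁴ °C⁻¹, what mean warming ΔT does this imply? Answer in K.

ΔT ≈ 0.88 K

ΔT = Δh/(αH) = 0.14 / (1.9×10⁻⁴ × 840) ≈ 0.8772 K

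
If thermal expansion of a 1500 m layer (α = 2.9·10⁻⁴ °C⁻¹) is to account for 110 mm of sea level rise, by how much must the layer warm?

ΔT = Δh/(αH) = 0.11 / (2.9×10⁻⁴ × 1500) ≈ 0.2529 °C

about 0.253 °C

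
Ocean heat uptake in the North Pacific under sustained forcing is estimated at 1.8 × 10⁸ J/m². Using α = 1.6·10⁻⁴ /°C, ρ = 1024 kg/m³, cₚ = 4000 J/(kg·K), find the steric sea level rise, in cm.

Δh = αQ/(ρcₚ) = 1.6×10⁻⁴ × 1.8×10⁸ / (1024 × 4000) ≈ 0.0070313 m

0.70 cm of thermosteric rise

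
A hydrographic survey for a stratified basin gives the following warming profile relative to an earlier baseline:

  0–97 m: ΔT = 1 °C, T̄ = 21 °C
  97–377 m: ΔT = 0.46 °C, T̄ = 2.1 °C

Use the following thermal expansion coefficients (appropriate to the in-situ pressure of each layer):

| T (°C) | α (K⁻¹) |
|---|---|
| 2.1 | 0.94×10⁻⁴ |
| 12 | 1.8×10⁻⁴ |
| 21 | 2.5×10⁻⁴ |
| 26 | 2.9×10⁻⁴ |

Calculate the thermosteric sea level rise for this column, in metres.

0.036 m of thermosteric rise

Layer 1 at 21 °C → α = 2.5×10⁻⁴ K⁻¹
Layer 2 at 2.1 °C → α = 0.94×10⁻⁴ K⁻¹
Layer 1: 97 × 2.5×10⁻⁴ × 1 = 0.02425 m
97–377 m: 0.94×10⁻⁴ × 0.46 × 280 = 0.0121072 m
Δh = 0.02425 + 0.0121072 = 0.0363572 m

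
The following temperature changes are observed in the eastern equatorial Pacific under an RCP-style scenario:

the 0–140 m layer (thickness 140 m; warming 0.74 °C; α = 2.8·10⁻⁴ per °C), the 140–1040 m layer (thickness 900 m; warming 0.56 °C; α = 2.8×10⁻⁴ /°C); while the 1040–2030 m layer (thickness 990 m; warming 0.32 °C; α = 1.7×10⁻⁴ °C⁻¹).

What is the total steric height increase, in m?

0.22 m

Layer 1: 2.8×10⁻⁴ × 0.74 × 140 = 0.029008 m
Layer 2: 2.8×10⁻⁴ × 0.56 × 900 = 0.14112 m
Layer 3: 1.7×10⁻⁴ × 990 × 0.32 = 0.053856 m
Δh = 0.029008 + 0.14112 + 0.053856 = 0.223984 m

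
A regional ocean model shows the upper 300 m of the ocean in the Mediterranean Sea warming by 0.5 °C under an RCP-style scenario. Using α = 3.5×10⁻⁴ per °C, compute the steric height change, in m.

Δh = αΔT·H = 3.5×10⁻⁴ × 0.5 × 300 = 0.05250 m

Δh = 0.053 m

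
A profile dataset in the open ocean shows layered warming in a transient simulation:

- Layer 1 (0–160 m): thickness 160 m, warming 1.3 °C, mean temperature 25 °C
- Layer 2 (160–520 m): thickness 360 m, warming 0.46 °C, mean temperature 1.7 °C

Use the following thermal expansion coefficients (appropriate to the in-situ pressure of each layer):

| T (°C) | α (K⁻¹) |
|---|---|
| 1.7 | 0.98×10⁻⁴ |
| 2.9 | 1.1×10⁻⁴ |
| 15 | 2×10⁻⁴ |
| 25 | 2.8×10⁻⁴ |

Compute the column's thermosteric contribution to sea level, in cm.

7.45 cm

Layer 1 at 25 °C → α = 2.8×10⁻⁴ K⁻¹
Layer 2 at 1.7 °C → α = 0.98×10⁻⁴ K⁻¹
160 × 1.3 × 2.8×10⁻⁴ = 0.05824 m
Layer 2: 0.98×10⁻⁴ × 360 × 0.46 = 0.0162288 m
Δh = 0.05824 + 0.0162288 = 0.0744688 m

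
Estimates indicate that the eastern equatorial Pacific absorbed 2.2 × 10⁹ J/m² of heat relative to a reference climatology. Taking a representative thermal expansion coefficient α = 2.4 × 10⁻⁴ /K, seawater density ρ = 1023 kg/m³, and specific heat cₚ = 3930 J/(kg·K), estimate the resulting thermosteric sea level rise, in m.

Δh = αQ/(ρcₚ) = 2.4×10⁻⁴ × 2.2×10⁹ / (1023 × 3930) ≈ 0.13133 m

about 0.13 m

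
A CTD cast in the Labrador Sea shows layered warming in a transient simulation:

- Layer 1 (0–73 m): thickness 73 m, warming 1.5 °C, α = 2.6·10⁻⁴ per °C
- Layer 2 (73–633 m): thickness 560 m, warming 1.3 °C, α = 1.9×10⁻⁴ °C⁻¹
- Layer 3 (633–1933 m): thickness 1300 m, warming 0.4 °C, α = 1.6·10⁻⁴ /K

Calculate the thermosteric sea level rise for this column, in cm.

Δh ≈ 25 cm

Layer 1: 1.5 × 73 × 2.6×10⁻⁴ = 0.02847 m
73–633 m: 1.3 × 560 × 1.9×10⁻⁴ = 0.13832 m
Layer 3: 1300 × 1.6×10⁻⁴ × 0.4 = 0.08320 m
Δh = 0.02847 + 0.13832 + 0.08320 = 0.24999 m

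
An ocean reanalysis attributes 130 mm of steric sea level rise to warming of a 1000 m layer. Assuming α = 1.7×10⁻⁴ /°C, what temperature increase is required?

about 0.76 K

ΔT = Δh/(αH) = 0.13 / (1.7×10⁻⁴ × 1000) ≈ 0.7647 K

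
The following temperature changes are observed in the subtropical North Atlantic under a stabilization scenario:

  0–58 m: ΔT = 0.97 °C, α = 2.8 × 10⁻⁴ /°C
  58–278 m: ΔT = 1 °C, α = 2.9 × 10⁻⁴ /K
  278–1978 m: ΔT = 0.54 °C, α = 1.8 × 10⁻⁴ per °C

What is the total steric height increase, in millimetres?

0–58 m: 0.97 × 58 × 2.8×10⁻⁴ = 0.0157528 m
Layer 2: 2.9×10⁻⁴ × 220 × 1 = 0.06380 m
1700 × 1.8×10⁻⁴ × 0.54 = 0.16524 m
Δh = 0.0157528 + 0.06380 + 0.16524 = 0.2447928 m ≈ 240 mm

240 mm of thermosteric rise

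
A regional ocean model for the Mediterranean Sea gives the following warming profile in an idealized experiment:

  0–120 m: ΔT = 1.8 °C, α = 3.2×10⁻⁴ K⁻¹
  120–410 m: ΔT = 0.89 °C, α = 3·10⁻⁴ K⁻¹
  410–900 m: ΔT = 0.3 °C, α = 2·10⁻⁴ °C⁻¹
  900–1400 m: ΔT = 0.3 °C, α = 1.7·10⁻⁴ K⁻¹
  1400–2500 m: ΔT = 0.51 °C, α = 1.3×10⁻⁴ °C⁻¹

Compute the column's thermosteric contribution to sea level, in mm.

Δh ≈ 274 mm

Layer 1: 1.8 × 3.2×10⁻⁴ × 120 = 0.06912 m
Layer 2: 3×10⁻⁴ × 0.89 × 290 = 0.07743 m
Layer 3: 0.3 × 2×10⁻⁴ × 490 = 0.02940 m
0.3 × 1.7×10⁻⁴ × 500 = 0.02550 m
0.51 × 1100 × 1.3×10⁻⁴ = 0.07293 m
Δh = 0.06912 + 0.07743 + 0.02940 + 0.02550 + 0.07293 = 0.27438 m ≈ 274 mm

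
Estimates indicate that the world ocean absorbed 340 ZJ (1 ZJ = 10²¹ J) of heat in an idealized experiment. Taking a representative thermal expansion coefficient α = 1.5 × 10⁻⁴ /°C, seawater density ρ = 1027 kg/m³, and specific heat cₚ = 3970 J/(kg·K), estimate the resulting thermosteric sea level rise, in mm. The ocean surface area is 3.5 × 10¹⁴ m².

Per unit area: Q = 340×10²¹ / (3.5×10¹⁴) ≈ 9.714×10⁸ J/m²
Δh = αQ/(ρcₚ) = 1.5×10⁻⁴ × 9.714×10⁸ / (1027 × 3970) ≈ 0.035738 m

Δh = 35.7 mm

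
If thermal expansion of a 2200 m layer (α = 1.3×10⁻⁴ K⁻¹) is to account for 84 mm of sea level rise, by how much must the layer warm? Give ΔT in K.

ΔT = Δh/(αH) = 0.084 / (1.3×10⁻⁴ × 2200) ≈ 0.2937 K

0.294 K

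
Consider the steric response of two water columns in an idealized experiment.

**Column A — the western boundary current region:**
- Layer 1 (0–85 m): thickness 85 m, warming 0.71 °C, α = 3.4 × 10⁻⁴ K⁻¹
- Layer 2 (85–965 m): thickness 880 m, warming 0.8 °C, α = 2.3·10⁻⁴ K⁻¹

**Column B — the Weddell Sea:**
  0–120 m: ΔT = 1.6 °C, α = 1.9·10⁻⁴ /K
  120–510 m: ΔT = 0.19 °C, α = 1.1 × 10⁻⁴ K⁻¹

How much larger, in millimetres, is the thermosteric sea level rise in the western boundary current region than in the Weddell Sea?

140 mm

A 0–85 m: 3.4×10⁻⁴ × 0.71 × 85 = 0.020519 m
A 85–965 m: 0.8 × 880 × 2.3×10⁻⁴ = 0.16192 m
A total: 0.182439 m
B Layer 1: 1.6 × 1.9×10⁻⁴ × 120 = 0.03648 m
B 390 × 0.19 × 1.1×10⁻⁴ = 0.008151 m
B total: 0.044631 m
Difference: 0.182439 − 0.044631 = 0.137808 m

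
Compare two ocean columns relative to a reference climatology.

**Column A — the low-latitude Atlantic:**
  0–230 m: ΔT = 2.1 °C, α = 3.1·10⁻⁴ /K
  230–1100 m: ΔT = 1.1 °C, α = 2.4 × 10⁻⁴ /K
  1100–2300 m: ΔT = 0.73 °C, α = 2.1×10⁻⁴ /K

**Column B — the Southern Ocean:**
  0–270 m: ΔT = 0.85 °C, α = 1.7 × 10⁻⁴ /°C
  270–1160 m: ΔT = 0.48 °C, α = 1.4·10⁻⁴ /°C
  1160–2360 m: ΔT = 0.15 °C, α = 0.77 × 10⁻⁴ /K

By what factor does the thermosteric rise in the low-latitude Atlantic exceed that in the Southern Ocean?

A Layer 1: 3.1×10⁻⁴ × 2.1 × 230 = 0.14973 m
A Layer 2: 870 × 1.1 × 2.4×10⁻⁴ = 0.22968 m
A 0.73 × 1200 × 2.1×10⁻⁴ = 0.18396 m
A total: 0.56337 m
B 0–270 m: 1.7×10⁻⁴ × 0.85 × 270 = 0.039015 m
B Layer 2: 890 × 0.48 × 1.4×10⁻⁴ = 0.059808 m
B 0.15 × 0.77×10⁻⁴ × 1200 = 0.01386 m
B total: 0.112683 m
Ratio: 0.56337 / 0.112683 ≈ 5.000

≈ 5.0×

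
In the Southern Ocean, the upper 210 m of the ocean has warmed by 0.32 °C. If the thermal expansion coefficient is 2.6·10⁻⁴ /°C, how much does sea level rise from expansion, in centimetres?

Δh = αΔT·H = 2.6×10⁻⁴ × 0.32 × 210 = 0.017472 m

Δh = 1.75 cm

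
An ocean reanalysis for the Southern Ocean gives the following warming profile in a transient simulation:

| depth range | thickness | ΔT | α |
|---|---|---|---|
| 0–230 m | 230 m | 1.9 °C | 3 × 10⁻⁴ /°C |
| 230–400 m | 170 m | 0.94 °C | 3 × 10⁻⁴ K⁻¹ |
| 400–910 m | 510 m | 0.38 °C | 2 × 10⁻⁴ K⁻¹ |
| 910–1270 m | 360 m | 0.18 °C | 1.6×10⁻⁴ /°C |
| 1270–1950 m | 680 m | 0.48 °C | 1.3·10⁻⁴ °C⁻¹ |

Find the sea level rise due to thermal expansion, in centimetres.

Δh ≈ 27.1 cm

Layer 1: 1.9 × 3×10⁻⁴ × 230 = 0.13110 m
Layer 2: 3×10⁻⁴ × 170 × 0.94 = 0.04794 m
0.38 × 510 × 2×10⁻⁴ = 0.03876 m
1.6×10⁻⁴ × 360 × 0.18 = 0.010368 m
1270–1950 m: 0.48 × 1.3×10⁻⁴ × 680 = 0.042432 m
Δh = 0.13110 + 0.04794 + 0.03876 + 0.010368 + 0.042432 = 0.27060 m ≈ 27.1 cm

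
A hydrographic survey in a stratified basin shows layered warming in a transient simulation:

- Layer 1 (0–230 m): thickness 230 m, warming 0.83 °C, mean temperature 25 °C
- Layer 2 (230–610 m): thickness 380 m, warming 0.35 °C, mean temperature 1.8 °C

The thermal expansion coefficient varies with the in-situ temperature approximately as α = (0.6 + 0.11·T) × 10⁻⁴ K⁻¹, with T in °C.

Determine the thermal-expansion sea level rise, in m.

Layer 1: α = (0.6 + 0.11×25)×10⁻⁴ = 3.35×10⁻⁴ K⁻¹
Layer 2: α = (0.6 + 0.11×1.8)×10⁻⁴ = 0.798×10⁻⁴ K⁻¹
0–230 m: 3.35×10⁻⁴ × 230 × 0.83 = 0.0639515 m
230–610 m: 0.35 × 0.798×10⁻⁴ × 380 = 0.0106134 m
Δh = 0.0639515 + 0.0106134 = 0.0745649 m ≈ 0.0746 m

Δh ≈ 0.0746 m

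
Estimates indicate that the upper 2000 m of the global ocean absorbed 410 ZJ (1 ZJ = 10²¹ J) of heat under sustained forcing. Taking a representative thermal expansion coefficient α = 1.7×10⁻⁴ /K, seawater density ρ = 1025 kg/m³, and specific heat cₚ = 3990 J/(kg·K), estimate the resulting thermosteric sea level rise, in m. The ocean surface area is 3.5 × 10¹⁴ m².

Per unit area: Q = 410×10²¹ / (3.5×10¹⁴) ≈ 1.171×10⁹ J/m²
Δh = αQ/(ρcₚ) = 1.7×10⁻⁴ × 1.171×10⁹ / (1025 × 3990) ≈ 0.048675 m

Δh = 0.049 m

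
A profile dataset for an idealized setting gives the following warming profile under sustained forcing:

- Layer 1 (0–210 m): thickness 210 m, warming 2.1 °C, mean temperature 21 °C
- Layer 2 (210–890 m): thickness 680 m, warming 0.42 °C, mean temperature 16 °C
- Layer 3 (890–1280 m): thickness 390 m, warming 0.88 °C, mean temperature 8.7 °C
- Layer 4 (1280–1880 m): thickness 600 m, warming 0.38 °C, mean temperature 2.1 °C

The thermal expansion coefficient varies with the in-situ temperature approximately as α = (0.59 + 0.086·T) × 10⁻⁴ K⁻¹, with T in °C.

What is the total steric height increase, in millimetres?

about 225 mm

Layer 1: α = (0.59 + 0.086×21)×10⁻⁴ = 2.396×10⁻⁴ K⁻¹
Layer 2: α = (0.59 + 0.086×16)×10⁻⁴ = 1.966×10⁻⁴ K⁻¹
Layer 3: α = (0.59 + 0.086×8.7)×10⁻⁴ = 1.3382×10⁻⁴ K⁻¹
Layer 4: α = (0.59 + 0.086×2.1)×10⁻⁴ = 0.7706×10⁻⁴ K⁻¹
2.396×10⁻⁴ × 210 × 2.1 = 0.1056636 m
1.966×10⁻⁴ × 0.42 × 680 = 0.05614896 m
Layer 3: 0.88 × 390 × 1.3382×10⁻⁴ = 0.045927024 m
0.38 × 600 × 0.7706×10⁻⁴ = 0.01756968 m
Δh = 0.1056636 + 0.05614896 + 0.045927024 + 0.01756968 = 0.225309264 m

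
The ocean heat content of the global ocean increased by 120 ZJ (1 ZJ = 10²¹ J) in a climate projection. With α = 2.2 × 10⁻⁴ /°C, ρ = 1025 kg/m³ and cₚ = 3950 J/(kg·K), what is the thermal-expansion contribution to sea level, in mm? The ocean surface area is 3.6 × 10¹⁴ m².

about 18 mm

Per unit area: Q = 120×10²¹ / (3.6×10¹⁴) ≈ 3.333×10⁸ J/m²
Δh = αQ/(ρcₚ) = 2.2×10⁻⁴ × 3.333×10⁸ / (1025 × 3950) ≈ 0.018111 m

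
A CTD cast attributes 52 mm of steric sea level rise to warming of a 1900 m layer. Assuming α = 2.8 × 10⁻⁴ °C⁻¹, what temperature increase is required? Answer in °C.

ΔT ≈ 0.0977 °C

ΔT = Δh/(αH) = 0.052 / (2.8×10⁻⁴ × 1900) ≈ 0.09774 °C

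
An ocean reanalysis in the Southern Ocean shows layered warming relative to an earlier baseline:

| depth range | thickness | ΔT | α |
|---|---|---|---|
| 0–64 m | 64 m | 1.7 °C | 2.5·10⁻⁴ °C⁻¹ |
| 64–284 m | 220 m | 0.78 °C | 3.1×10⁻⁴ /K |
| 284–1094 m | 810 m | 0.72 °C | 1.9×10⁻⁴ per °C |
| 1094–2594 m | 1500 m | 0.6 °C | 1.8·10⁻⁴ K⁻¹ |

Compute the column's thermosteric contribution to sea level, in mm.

64 × 2.5×10⁻⁴ × 1.7 = 0.02720 m
3.1×10⁻⁴ × 0.78 × 220 = 0.053196 m
284–1094 m: 810 × 1.9×10⁻⁴ × 0.72 = 0.110808 m
Layer 4: 1500 × 0.6 × 1.8×10⁻⁴ = 0.16200 m
Δh = 0.02720 + 0.053196 + 0.110808 + 0.16200 = 0.353204 m ≈ 350 mm

350 mm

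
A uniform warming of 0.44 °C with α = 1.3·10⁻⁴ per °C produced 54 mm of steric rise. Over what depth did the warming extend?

H = Δh/(αΔT) = 0.054 / (1.3×10⁻⁴ × 0.44) ≈ 944.1 m

about 940 m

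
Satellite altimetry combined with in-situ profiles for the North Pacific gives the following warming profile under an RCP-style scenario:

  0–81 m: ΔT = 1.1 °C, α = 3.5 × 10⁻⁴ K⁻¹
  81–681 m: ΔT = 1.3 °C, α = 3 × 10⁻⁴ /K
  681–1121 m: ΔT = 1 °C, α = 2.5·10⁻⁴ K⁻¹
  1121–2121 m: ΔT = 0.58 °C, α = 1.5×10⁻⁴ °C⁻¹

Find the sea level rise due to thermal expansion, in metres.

Δh ≈ 0.46 m

0–81 m: 81 × 1.1 × 3.5×10⁻⁴ = 0.031185 m
81–681 m: 600 × 3×10⁻⁴ × 1.3 = 0.23400 m
Layer 3: 1 × 440 × 2.5×10⁻⁴ = 0.11000 m
1121–2121 m: 1.5×10⁻⁴ × 1000 × 0.58 = 0.08700 m
Δh = 0.031185 + 0.23400 + 0.11000 + 0.08700 = 0.462185 m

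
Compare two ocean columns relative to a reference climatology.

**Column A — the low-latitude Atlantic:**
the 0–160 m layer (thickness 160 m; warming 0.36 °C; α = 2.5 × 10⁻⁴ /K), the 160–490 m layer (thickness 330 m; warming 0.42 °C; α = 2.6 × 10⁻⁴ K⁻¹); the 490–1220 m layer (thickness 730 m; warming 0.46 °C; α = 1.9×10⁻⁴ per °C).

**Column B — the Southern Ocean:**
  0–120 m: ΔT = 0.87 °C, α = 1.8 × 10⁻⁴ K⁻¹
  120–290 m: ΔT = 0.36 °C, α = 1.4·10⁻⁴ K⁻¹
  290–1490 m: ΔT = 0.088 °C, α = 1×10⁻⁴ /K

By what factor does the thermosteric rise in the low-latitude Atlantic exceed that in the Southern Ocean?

≈ 3.01×

A 2.5×10⁻⁴ × 160 × 0.36 = 0.01440 m
A Layer 2: 2.6×10⁻⁴ × 330 × 0.42 = 0.036036 m
A 490–1220 m: 730 × 0.46 × 1.9×10⁻⁴ = 0.063802 m
A total: 0.114238 m
B 0–120 m: 120 × 0.87 × 1.8×10⁻⁴ = 0.018792 m
B 1.4×10⁻⁴ × 170 × 0.36 = 0.008568 m
B 290–1490 m: 1×10⁻⁴ × 0.088 × 1200 = 0.01056 m
B total: 0.03792 m
Ratio: 0.114238 / 0.03792 ≈ 3.013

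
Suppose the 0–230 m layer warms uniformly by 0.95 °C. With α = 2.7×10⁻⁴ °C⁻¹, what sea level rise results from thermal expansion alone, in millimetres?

Δh ≈ 59.0 mm

Δh = αΔT·H = 2.7×10⁻⁴ × 0.95 × 230 = 0.058995 m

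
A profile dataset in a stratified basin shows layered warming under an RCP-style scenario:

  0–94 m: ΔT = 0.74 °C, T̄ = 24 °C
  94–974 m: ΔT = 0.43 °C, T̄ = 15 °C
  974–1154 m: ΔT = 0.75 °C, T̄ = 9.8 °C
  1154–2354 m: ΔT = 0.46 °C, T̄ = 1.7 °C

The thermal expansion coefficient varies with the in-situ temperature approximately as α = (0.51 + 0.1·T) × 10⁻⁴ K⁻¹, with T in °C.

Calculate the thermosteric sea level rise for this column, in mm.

Δh = 154 mm

Layer 1: α = (0.51 + 0.1×24)×10⁻⁴ = 2.91×10⁻⁴ K⁻¹
Layer 2: α = (0.51 + 0.1×15)×10⁻⁴ = 2.01×10⁻⁴ K⁻¹
Layer 3: α = (0.51 + 0.1×9.8)×10⁻⁴ = 1.49×10⁻⁴ K⁻¹
Layer 4: α = (0.51 + 0.1×1.7)×10⁻⁴ = 0.68×10⁻⁴ K⁻¹
0–94 m: 2.91×10⁻⁴ × 94 × 0.74 = 0.02024196 m
Layer 2: 0.43 × 880 × 2.01×10⁻⁴ = 0.0760584 m
0.75 × 1.49×10⁻⁴ × 180 = 0.020115 m
1200 × 0.46 × 0.68×10⁻⁴ = 0.037536 m
Δh = 0.02024196 + 0.0760584 + 0.020115 + 0.037536 = 0.15395136 m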